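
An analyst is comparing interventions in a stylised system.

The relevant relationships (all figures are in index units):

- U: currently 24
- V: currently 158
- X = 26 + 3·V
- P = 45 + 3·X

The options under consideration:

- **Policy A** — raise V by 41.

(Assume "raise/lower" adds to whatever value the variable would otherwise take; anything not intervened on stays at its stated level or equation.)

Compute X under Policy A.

Policy A (V + 41):
  V = 158 + 41 = 199
  X = 26 + 3·199 = 623

623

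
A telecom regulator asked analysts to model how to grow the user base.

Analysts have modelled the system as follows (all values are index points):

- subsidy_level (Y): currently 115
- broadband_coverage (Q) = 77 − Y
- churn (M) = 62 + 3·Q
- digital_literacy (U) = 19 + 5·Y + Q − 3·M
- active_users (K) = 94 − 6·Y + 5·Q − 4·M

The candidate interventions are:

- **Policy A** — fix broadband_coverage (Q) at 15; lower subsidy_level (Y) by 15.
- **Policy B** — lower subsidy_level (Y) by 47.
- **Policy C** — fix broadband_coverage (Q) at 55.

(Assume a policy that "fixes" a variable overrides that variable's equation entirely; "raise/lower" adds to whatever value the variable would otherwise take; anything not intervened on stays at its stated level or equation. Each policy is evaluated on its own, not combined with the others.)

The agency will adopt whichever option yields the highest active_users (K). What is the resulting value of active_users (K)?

-625

Policy A (Q := 15, Y − 15):
  Y = 115 − 15 = 100
  Q = 15
  M = 62 + 3·15 = 107
  K = 94 − 6·100 + 5·15 − 4·107 = -859
Policy B (Y − 47):
  Y = 115 − 47 = 68
  Q = 77 − 68 = 9
  M = 62 + 3·9 = 89
  K = 94 − 6·68 + 5·9 − 4·89 = -625
Policy C (Q := 55):
  Y = 115
  Q = 55
  M = 62 + 3·55 = 227
  K = 94 − 6·115 + 5·55 − 4·227 = -1229
Comparing — Policy A: K=-859, Policy B: K=-625, Policy C: K=-1229. Highest is -625 (Policy B).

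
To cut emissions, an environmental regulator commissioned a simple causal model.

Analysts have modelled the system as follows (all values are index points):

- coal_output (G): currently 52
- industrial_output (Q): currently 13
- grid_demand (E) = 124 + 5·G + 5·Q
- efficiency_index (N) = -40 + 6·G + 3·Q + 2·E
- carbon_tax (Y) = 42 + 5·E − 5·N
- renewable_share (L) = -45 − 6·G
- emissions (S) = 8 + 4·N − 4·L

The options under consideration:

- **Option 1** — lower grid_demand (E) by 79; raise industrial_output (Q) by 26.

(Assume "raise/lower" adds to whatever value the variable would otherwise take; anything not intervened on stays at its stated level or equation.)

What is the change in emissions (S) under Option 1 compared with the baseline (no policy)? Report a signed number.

720

Baseline:
  G = 52
  Q = 13
  E = 124 + 5·52 + 5·13 = 449
  N = -40 + 6·52 + 3·13 + 2·449 = 1209
  L = -45 − 6·52 = -357
  S = 8 + 4·1209 − 4·(-357) = 6272
Option 1 (E − 79, Q + 26):
  G = 52
  Q = 13 + 26 = 39
  E = 124 + 5·52 + 5·39 (−79 from intervention) = 500
  N = -40 + 6·52 + 3·39 + 2·500 = 1389
  L = -45 − 6·52 = -357
  S = 8 + 4·1389 − 4·(-357) = 6992
Change in S: 6992 − 6272 = 720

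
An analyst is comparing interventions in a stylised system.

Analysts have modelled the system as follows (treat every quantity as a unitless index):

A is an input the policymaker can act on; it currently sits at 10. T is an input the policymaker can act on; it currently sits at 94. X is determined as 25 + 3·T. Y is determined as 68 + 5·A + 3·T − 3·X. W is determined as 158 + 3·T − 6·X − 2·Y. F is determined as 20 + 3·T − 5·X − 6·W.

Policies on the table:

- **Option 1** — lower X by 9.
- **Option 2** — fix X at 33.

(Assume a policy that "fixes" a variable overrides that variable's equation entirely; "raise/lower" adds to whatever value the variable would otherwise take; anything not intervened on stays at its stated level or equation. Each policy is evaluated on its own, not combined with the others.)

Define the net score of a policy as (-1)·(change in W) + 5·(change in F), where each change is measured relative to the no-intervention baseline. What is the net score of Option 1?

Baseline:
  A = 10
  T = 94
  X = 25 + 3·94 = 307
  Y = 68 + 5·10 + 3·94 − 3·307 = -521
  W = 158 + 3·94 − 6·307 − 2·(-521) = -360
  F = 20 + 3·94 − 5·307 − 6·(-360) = 927
Option 1 (X − 9):
  A = 10
  T = 94
  X = 25 + 3·94 (−9 from intervention) = 298
  Y = 68 + 5·10 + 3·94 − 3·298 = -494
  W = 158 + 3·94 − 6·298 − 2·(-494) = -360
  F = 20 + 3·94 − 5·298 − 6·(-360) = 972
ΔW = -360 − (-360) = 0; ΔF = 972 − 927 = 45
Score = (-1)·0 + 5·45 = 225

225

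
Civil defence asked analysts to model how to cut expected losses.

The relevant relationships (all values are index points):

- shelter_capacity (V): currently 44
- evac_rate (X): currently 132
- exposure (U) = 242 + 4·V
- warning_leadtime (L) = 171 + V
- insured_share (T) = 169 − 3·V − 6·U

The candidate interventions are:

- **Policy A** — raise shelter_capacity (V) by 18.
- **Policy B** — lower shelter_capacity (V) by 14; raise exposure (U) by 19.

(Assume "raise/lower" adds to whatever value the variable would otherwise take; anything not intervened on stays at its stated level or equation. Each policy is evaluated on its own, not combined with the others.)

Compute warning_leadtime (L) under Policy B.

201

Policy B (V − 14, U + 19):
  V = 44 − 14 = 30
  L = 171 + 30 = 201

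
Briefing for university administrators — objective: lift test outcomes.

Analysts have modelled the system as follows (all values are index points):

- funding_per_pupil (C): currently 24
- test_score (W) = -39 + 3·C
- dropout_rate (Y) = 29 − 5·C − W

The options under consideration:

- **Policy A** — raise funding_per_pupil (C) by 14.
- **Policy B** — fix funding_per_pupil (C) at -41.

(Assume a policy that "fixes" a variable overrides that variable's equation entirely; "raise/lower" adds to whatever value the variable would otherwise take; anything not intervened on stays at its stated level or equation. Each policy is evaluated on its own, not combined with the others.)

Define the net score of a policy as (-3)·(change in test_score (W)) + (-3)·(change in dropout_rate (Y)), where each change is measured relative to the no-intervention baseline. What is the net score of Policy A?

210

Baseline:
  C = 24
  W = -39 + 3·24 = 33
  Y = 29 − 5·24 − 33 = -124
Policy A (C + 14):
  C = 24 + 14 = 38
  W = -39 + 3·38 = 75
  Y = 29 − 5·38 − 75 = -236
ΔW = 75 − 33 = 42; ΔY = -236 − (-124) = -112
Score = (-3)·42 + (-3)·(-112) = 210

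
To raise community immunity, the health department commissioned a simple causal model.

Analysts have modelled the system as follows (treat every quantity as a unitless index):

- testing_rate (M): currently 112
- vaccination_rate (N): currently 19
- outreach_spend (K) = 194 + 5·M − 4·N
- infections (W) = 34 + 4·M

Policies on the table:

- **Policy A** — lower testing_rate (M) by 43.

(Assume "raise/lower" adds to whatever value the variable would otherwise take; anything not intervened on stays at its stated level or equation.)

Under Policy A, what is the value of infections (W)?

310

Policy A (M − 43):
  M = 112 − 43 = 69
  W = 34 + 4·69 = 310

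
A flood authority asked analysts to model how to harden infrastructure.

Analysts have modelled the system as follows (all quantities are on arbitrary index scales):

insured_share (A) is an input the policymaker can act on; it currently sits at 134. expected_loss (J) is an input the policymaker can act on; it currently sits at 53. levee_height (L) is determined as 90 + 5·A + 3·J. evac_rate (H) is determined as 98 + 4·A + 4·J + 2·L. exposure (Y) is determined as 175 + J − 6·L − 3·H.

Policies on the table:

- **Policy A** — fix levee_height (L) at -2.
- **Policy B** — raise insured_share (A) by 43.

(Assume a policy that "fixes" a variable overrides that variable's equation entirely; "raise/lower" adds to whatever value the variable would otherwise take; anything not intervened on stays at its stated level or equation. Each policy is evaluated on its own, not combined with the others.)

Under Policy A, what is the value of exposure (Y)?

Policy A (L := -2):
  A = 134
  J = 53
  L = -2
  H = 98 + 4·134 + 4·53 + 2·(-2) = 842
  Y = 175 + 53 − 6·(-2) − 3·842 = -2286

-2286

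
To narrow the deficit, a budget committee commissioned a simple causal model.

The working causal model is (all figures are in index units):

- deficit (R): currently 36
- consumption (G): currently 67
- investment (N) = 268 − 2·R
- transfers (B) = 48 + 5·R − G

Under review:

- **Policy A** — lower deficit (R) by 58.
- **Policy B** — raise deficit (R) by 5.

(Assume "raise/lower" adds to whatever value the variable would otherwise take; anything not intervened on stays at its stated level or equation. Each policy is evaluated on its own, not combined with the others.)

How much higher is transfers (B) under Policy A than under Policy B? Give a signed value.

Policy A (R − 58):
  R = 36 − 58 = -22
  G = 67
  B = 48 + 5·(-22) − 67 = -129
Policy B (R + 5):
  R = 36 + 5 = 41
  G = 67
  B = 48 + 5·41 − 67 = 186
B: -129 − 186 = -315

-315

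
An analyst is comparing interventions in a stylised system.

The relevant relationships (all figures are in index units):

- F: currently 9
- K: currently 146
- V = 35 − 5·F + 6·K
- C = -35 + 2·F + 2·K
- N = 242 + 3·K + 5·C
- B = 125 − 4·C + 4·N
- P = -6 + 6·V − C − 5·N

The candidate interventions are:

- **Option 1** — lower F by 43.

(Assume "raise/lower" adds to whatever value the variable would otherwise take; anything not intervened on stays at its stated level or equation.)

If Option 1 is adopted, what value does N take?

Option 1 (F − 43):
  F = 9 − 43 = -34
  K = 146
  C = -35 + 2·(-34) + 2·146 = 189
  N = 242 + 3·146 + 5·189 = 1625

1625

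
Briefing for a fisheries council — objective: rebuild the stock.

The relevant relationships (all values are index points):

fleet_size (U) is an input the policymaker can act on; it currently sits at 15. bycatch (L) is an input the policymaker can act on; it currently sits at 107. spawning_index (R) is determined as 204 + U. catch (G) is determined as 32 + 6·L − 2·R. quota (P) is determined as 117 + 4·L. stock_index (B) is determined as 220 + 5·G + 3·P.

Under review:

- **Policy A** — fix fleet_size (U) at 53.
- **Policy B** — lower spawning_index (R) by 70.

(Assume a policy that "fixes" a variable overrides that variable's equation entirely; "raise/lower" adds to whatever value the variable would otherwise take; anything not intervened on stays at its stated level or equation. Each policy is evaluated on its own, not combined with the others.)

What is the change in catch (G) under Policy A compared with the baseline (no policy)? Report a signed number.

-76

Baseline:
  U = 15
  L = 107
  R = 204 + 15 = 219
  G = 32 + 6·107 − 2·219 = 236
Policy A (U := 53):
  U = 53
  L = 107
  R = 204 + 53 = 257
  G = 32 + 6·107 − 2·257 = 160
Change in G: 160 − 236 = -76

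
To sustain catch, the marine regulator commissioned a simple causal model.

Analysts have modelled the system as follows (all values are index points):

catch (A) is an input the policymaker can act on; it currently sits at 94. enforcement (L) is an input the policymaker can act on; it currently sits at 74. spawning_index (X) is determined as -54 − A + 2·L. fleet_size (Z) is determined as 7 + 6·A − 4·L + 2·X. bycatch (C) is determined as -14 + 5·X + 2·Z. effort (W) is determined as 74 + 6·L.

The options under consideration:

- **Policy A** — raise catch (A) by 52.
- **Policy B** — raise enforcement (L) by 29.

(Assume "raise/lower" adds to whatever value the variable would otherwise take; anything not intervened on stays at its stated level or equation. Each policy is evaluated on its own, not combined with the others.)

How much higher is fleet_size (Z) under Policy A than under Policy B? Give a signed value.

Policy A (A + 52):
  A = 94 + 52 = 146
  L = 74
  X = -54 − 146 + 2·74 = -52
  Z = 7 + 6·146 − 4·74 + 2·(-52) = 483
Policy B (L + 29):
  A = 94
  L = 74 + 29 = 103
  X = -54 − 94 + 2·103 = 58
  Z = 7 + 6·94 − 4·103 + 2·58 = 275
Z: 483 − 275 = 208

208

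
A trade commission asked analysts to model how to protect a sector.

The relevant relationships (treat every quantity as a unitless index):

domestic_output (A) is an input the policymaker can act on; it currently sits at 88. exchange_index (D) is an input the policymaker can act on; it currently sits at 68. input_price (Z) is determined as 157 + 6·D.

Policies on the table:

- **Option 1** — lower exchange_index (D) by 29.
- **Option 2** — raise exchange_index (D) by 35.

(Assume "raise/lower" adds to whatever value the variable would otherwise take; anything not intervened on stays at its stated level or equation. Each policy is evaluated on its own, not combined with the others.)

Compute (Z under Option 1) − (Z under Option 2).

Option 1 (D − 29):
  D = 68 − 29 = 39
  Z = 157 + 6·39 = 391
Option 2 (D + 35):
  D = 68 + 35 = 103
  Z = 157 + 6·103 = 775
Z: 391 − 775 = -384

-384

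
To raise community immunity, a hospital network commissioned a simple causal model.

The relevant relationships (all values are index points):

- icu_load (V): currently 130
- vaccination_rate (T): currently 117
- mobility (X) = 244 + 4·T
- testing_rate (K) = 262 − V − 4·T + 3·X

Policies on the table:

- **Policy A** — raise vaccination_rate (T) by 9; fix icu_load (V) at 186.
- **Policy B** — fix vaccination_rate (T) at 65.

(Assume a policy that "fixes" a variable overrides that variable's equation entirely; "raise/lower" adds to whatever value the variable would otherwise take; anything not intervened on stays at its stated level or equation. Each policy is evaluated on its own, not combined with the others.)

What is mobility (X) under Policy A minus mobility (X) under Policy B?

Policy A (T + 9, V := 186):
  T = 117 + 9 = 126
  X = 244 + 4·126 = 748
Policy B (T := 65):
  T = 65
  X = 244 + 4·65 = 504
X: 748 − 504 = 244

244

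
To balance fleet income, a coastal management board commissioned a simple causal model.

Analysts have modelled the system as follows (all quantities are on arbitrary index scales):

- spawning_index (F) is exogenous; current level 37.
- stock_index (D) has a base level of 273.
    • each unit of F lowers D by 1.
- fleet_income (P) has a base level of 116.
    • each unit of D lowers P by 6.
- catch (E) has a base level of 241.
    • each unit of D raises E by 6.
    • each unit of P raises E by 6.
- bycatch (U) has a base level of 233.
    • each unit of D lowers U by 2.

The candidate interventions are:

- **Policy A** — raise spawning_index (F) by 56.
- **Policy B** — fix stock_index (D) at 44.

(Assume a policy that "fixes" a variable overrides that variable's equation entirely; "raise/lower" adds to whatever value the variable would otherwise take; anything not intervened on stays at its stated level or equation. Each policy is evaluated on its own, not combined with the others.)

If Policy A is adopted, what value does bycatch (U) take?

-127

Policy A (F + 56):
  F = 37 + 56 = 93
  D = 273 − 93 = 180
  U = 233 − 2·180 = -127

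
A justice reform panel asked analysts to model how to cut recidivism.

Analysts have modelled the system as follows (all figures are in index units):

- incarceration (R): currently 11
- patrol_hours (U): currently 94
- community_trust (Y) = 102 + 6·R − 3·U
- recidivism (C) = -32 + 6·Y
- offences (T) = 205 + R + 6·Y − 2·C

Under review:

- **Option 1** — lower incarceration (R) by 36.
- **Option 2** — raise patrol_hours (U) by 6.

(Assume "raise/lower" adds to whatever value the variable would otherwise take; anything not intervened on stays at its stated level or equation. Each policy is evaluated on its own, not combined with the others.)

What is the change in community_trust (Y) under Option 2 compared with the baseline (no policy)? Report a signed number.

-18

Baseline:
  R = 11
  U = 94
  Y = 102 + 6·11 − 3·94 = -114
Option 2 (U + 6):
  R = 11
  U = 94 + 6 = 100
  Y = 102 + 6·11 − 3·100 = -132
Change in Y: -132 − (-114) = -18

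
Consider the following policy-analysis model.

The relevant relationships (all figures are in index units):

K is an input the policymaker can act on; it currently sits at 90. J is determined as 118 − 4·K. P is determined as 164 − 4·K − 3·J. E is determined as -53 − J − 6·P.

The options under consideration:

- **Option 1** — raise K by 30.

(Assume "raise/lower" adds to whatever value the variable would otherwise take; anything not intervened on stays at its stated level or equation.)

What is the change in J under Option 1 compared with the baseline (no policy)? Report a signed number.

Baseline:
  K = 90
  J = 118 − 4·90 = -242
Option 1 (K + 30):
  K = 90 + 30 = 120
  J = 118 − 4·120 = -362
Change in J: -362 − (-242) = -120

-120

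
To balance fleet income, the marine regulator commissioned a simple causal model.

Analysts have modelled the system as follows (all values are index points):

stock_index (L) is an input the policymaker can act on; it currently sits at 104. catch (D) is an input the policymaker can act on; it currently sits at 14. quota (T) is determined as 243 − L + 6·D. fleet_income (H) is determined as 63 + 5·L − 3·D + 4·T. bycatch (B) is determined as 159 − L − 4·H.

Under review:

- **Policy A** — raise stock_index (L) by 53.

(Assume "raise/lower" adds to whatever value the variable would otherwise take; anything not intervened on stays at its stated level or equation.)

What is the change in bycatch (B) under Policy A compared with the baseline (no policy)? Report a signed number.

-265

Baseline:
  L = 104
  D = 14
  T = 243 − 104 + 6·14 = 223
  H = 63 + 5·104 − 3·14 + 4·223 = 1433
  B = 159 − 104 − 4·1433 = -5677
Policy A (L + 53):
  L = 104 + 53 = 157
  D = 14
  T = 243 − 157 + 6·14 = 170
  H = 63 + 5·157 − 3·14 + 4·170 = 1486
  B = 159 − 157 − 4·1486 = -5942
Change in B: -5942 − (-5677) = -265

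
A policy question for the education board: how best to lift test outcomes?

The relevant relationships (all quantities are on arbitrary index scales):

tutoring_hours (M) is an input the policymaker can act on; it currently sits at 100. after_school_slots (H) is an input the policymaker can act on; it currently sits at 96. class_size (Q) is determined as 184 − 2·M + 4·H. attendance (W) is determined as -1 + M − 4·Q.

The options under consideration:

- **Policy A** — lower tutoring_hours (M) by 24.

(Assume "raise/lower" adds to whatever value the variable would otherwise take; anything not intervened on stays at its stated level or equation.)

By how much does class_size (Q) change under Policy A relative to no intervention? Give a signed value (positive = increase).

48

Baseline:
  M = 100
  H = 96
  Q = 184 − 2·100 + 4·96 = 368
Policy A (M − 24):
  M = 100 − 24 = 76
  H = 96
  Q = 184 − 2·76 + 4·96 = 416
Change in Q: 416 − 368 = 48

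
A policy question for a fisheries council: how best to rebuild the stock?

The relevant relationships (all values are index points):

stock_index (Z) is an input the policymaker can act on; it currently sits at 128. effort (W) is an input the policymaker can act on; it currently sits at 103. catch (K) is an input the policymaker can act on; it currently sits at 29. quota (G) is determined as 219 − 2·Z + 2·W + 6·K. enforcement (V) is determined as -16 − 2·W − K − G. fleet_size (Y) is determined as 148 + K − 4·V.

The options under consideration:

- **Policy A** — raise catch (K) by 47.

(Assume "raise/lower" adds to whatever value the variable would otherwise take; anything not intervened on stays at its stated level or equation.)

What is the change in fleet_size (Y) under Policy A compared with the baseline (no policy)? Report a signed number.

1363

Baseline:
  Z = 128
  W = 103
  K = 29
  G = 219 − 2·128 + 2·103 + 6·29 = 343
  V = -16 − 2·103 − 29 − 343 = -594
  Y = 148 + 29 − 4·(-594) = 2553
Policy A (K + 47):
  Z = 128
  W = 103
  K = 29 + 47 = 76
  G = 219 − 2·128 + 2·103 + 6·76 = 625
  V = -16 − 2·103 − 76 − 625 = -923
  Y = 148 + 76 − 4·(-923) = 3916
Change in Y: 3916 − 2553 = 1363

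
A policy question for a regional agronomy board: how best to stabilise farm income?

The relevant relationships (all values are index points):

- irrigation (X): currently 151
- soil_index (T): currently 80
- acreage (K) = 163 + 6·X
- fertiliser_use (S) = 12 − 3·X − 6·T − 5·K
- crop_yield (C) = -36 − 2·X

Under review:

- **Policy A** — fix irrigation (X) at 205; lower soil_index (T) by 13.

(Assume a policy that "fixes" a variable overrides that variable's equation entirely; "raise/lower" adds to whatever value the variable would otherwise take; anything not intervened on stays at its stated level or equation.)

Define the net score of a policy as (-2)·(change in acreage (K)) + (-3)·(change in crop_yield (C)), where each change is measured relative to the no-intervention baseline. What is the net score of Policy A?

-324

Baseline:
  X = 151
  K = 163 + 6·151 = 1069
  C = -36 − 2·151 = -338
Policy A (X := 205, T − 13):
  X = 205
  K = 163 + 6·205 = 1393
  C = -36 − 2·205 = -446
ΔK = 1393 − 1069 = 324; ΔC = -446 − (-338) = -108
Score = (-2)·324 + (-3)·(-108) = -324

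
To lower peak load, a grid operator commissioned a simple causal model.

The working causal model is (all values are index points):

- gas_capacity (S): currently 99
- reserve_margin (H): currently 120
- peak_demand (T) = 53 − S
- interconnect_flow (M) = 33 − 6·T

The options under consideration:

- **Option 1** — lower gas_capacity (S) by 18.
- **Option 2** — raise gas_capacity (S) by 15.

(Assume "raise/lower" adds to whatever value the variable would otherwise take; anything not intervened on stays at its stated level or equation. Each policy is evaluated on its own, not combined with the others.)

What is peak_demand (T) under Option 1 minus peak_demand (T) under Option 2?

Option 1 (S − 18):
  S = 99 − 18 = 81
  T = 53 − 81 = -28
Option 2 (S + 15):
  S = 99 + 15 = 114
  T = 53 − 114 = -61
T: -28 − (-61) = 33

33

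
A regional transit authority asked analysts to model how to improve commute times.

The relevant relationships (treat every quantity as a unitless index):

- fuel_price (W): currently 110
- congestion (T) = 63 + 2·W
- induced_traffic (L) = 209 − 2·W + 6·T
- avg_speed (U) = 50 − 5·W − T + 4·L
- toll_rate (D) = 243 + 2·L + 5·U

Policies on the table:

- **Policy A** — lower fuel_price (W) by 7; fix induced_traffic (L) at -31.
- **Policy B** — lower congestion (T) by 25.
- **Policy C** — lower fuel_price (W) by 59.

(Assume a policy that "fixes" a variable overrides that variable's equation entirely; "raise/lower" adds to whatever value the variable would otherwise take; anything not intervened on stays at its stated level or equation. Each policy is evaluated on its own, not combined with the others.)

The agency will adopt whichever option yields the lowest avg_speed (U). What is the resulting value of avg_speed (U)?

-858

Policy A (W − 7, L := -31):
  W = 110 − 7 = 103
  T = 63 + 2·103 = 269
  L = -31
  U = 50 − 5·103 − 269 + 4·(-31) = -858
Policy B (T − 25):
  W = 110
  T = 63 + 2·110 (−25 from intervention) = 258
  L = 209 − 2·110 + 6·258 = 1537
  U = 50 − 5·110 − 258 + 4·1537 = 5390
Policy C (W − 59):
  W = 110 − 59 = 51
  T = 63 + 2·51 = 165
  L = 209 − 2·51 + 6·165 = 1097
  U = 50 − 5·51 − 165 + 4·1097 = 4018
Comparing — Policy A: U=-858, Policy B: U=5390, Policy C: U=4018. Lowest is -858 (Policy A).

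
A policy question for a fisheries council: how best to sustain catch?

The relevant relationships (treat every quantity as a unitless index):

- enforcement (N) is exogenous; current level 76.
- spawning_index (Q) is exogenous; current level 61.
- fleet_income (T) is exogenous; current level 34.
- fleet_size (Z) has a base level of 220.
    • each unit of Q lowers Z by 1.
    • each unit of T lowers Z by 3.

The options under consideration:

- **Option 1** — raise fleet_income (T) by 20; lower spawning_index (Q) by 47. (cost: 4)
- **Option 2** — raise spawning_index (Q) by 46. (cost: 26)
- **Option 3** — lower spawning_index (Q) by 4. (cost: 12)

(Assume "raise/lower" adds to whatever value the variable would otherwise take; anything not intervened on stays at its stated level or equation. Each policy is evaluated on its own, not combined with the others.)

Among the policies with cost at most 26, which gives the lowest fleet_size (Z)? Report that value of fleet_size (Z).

Option 1 (T + 20, Q − 47):
  Q = 61 − 47 = 14
  T = 34 + 20 = 54
  Z = 220 − 14 − 3·54 = 44
Option 2 (Q + 46):
  Q = 61 + 46 = 107
  T = 34
  Z = 220 − 107 − 3·34 = 11
Option 3 (Q − 4):
  Q = 61 − 4 = 57
  T = 34
  Z = 220 − 57 − 3·34 = 61
Comparing — Option 1: Z=44, Option 2: Z=11, Option 3: Z=61. Lowest is 11 (Option 2).

11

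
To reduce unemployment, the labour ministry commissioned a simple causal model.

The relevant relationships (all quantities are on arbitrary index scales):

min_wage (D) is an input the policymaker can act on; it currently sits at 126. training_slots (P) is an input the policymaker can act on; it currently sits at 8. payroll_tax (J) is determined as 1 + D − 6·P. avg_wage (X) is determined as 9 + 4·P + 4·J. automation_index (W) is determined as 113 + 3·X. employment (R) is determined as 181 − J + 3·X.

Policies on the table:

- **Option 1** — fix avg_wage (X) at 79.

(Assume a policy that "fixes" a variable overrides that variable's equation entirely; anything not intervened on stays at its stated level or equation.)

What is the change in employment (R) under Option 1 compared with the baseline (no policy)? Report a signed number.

Baseline:
  D = 126
  P = 8
  J = 1 + 126 − 6·8 = 79
  X = 9 + 4·8 + 4·79 = 357
  R = 181 − 79 + 3·357 = 1173
Option 1 (X := 79):
  D = 126
  P = 8
  J = 1 + 126 − 6·8 = 79
  X = 79
  R = 181 − 79 + 3·79 = 339
Change in R: 339 − 1173 = -834

-834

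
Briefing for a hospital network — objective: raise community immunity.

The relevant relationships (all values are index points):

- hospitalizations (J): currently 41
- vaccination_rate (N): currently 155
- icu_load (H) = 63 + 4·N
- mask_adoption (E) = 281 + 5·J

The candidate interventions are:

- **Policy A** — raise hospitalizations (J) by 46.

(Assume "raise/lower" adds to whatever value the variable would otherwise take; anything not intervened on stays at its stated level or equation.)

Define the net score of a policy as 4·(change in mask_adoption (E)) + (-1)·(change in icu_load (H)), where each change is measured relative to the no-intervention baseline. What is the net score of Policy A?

920

Baseline:
  J = 41
  N = 155
  H = 63 + 4·155 = 683
  E = 281 + 5·41 = 486
Policy A (J + 46):
  J = 41 + 46 = 87
  N = 155
  H = 63 + 4·155 = 683
  E = 281 + 5·87 = 716
ΔE = 716 − 486 = 230; ΔH = 683 − 683 = 0
Score = 4·230 + (-1)·0 = 920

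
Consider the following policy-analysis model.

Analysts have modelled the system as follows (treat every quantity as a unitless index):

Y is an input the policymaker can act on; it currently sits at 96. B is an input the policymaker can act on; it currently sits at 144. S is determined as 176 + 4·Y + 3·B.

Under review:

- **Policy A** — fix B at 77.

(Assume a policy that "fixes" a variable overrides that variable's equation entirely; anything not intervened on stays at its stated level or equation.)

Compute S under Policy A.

791

Policy A (B := 77):
  Y = 96
  B = 77
  S = 176 + 4·96 + 3·77 = 791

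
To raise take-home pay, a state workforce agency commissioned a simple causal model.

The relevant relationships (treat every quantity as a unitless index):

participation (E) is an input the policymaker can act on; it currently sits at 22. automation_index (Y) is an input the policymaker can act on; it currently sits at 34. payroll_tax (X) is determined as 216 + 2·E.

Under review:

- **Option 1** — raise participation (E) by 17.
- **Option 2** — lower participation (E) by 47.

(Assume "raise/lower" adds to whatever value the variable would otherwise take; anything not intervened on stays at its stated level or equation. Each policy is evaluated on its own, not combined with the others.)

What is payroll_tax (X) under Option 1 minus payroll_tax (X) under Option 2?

Option 1 (E + 17):
  E = 22 + 17 = 39
  X = 216 + 2·39 = 294
Option 2 (E − 47):
  E = 22 − 47 = -25
  X = 216 + 2·(-25) = 166
X: 294 − 166 = 128

128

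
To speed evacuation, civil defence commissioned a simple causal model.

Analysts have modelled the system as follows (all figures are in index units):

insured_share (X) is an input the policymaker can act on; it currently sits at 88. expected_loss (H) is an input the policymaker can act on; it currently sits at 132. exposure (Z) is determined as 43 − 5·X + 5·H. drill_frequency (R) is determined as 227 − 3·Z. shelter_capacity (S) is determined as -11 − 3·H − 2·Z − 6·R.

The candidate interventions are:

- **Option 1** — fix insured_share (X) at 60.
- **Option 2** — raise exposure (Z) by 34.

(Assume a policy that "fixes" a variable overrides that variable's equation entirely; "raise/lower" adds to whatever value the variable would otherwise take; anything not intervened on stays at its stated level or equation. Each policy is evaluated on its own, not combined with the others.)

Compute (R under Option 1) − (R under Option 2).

-318

Option 1 (X := 60):
  X = 60
  H = 132
  Z = 43 − 5·60 + 5·132 = 403
  R = 227 − 3·403 = -982
Option 2 (Z + 34):
  X = 88
  H = 132
  Z = 43 − 5·88 + 5·132 (+34 from intervention) = 297
  R = 227 − 3·297 = -664
R: -982 − (-664) = -318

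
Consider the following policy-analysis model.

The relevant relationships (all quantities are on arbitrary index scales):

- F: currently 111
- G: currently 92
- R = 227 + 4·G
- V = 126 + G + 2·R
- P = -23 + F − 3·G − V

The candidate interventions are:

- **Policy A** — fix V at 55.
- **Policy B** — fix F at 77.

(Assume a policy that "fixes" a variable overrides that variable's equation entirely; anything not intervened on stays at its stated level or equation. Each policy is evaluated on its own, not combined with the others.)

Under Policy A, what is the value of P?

-243

Policy A (V := 55):
  F = 111
  G = 92
  R = 227 + 4·92 = 595
  V = 55
  P = -23 + 111 − 3·92 − 55 = -243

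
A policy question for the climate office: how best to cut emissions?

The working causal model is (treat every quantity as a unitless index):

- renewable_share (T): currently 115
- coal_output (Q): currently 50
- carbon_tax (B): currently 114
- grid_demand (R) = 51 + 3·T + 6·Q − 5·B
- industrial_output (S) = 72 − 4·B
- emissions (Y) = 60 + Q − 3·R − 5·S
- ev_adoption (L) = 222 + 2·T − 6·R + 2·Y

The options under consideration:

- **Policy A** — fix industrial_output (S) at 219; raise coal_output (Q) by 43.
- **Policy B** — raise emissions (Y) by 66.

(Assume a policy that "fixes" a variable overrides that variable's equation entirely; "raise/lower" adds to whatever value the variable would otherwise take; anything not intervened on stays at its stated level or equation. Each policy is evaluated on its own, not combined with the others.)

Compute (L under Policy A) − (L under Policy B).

-9172

Policy A (S := 219, Q + 43):
  T = 115
  Q = 50 + 43 = 93
  B = 114
  R = 51 + 3·115 + 6·93 − 5·114 = 384
  S = 219
  Y = 60 + 93 − 3·384 − 5·219 = -2094
  L = 222 + 2·115 − 6·384 + 2·(-2094) = -6040
Policy B (Y + 66):
  T = 115
  Q = 50
  B = 114
  R = 51 + 3·115 + 6·50 − 5·114 = 126
  S = 72 − 4·114 = -384
  Y = 60 + 50 − 3·126 − 5·(-384) (+66 from intervention) = 1718
  L = 222 + 2·115 − 6·126 + 2·1718 = 3132
L: -6040 − 3132 = -9172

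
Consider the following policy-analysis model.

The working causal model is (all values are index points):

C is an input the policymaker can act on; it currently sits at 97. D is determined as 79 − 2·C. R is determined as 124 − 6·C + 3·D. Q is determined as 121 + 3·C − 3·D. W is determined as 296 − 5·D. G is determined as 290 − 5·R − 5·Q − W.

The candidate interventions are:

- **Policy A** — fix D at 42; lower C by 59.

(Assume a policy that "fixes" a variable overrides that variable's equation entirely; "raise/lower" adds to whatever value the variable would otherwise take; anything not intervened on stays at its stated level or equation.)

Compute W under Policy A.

86

Policy A (D := 42, C − 59):
  C = 97 − 59 = 38
  D = 42
  W = 296 − 5·42 = 86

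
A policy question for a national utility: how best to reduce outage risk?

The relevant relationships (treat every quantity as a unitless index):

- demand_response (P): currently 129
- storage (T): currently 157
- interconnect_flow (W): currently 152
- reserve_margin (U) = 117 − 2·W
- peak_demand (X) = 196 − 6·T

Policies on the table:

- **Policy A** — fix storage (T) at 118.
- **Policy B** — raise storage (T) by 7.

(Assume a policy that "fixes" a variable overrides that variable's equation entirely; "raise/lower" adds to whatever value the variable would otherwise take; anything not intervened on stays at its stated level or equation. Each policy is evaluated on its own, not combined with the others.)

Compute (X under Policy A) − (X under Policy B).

Policy A (T := 118):
  T = 118
  X = 196 − 6·118 = -512
Policy B (T + 7):
  T = 157 + 7 = 164
  X = 196 − 6·164 = -788
X: -512 − (-788) = 276

276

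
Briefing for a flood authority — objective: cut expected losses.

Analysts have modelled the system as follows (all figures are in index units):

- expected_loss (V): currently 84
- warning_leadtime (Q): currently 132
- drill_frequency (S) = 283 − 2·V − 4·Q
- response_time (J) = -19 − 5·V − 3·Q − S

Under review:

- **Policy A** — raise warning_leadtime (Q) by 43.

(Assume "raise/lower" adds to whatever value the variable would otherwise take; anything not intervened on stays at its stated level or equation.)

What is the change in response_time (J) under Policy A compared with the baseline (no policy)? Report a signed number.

Baseline:
  V = 84
  Q = 132
  S = 283 − 2·84 − 4·132 = -413
  J = -19 − 5·84 − 3·132 − (-413) = -422
Policy A (Q + 43):
  V = 84
  Q = 132 + 43 = 175
  S = 283 − 2·84 − 4·175 = -585
  J = -19 − 5·84 − 3·175 − (-585) = -379
Change in J: -379 − (-422) = 43

43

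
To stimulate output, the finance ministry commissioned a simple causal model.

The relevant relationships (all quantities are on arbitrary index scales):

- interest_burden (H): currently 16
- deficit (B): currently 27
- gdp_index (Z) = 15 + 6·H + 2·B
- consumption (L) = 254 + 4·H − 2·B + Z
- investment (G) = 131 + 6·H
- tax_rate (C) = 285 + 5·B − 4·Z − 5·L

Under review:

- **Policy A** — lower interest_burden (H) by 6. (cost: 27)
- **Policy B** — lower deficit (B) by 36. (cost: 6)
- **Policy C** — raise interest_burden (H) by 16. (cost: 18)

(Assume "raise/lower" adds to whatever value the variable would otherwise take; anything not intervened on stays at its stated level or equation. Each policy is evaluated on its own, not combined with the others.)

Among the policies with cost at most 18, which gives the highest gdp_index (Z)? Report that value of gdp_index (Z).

261

Policy B (B − 36):
  H = 16
  B = 27 − 36 = -9
  Z = 15 + 6·16 + 2·(-9) = 93
Policy C (H + 16):
  H = 16 + 16 = 32
  B = 27
  Z = 15 + 6·32 + 2·27 = 261
Comparing — Policy B: Z=93, Policy C: Z=261. Highest is 261 (Policy C).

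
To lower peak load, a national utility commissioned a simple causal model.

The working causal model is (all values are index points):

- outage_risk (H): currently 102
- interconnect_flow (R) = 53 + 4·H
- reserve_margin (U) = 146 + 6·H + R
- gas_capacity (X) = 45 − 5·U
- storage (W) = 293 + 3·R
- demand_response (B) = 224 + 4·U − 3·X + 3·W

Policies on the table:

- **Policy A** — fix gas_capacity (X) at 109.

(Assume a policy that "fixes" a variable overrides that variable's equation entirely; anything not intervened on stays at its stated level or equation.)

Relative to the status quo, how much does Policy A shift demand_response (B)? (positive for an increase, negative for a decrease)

Baseline:
  H = 102
  R = 53 + 4·102 = 461
  U = 146 + 6·102 + 461 = 1219
  X = 45 − 5·1219 = -6050
  W = 293 + 3·461 = 1676
  B = 224 + 4·1219 − 3·(-6050) + 3·1676 = 28278
Policy A (X := 109):
  H = 102
  R = 53 + 4·102 = 461
  U = 146 + 6·102 + 461 = 1219
  X = 109
  W = 293 + 3·461 = 1676
  B = 224 + 4·1219 − 3·109 + 3·1676 = 9801
Change in B: 9801 − 28278 = -18477

-18477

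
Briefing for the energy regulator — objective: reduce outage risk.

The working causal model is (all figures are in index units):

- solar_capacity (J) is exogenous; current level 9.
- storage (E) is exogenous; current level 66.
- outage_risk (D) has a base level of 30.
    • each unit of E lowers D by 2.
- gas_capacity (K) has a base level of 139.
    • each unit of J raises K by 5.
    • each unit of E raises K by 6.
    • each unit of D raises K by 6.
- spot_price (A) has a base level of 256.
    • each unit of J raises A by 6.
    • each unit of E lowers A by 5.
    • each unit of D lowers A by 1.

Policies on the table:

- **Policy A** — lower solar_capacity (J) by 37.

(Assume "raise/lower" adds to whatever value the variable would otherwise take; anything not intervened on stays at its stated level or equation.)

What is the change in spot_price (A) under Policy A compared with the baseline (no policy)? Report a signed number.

-222

Baseline:
  J = 9
  E = 66
  D = 30 − 2·66 = -102
  A = 256 + 6·9 − 5·66 − (-102) = 82
Policy A (J − 37):
  J = 9 − 37 = -28
  E = 66
  D = 30 − 2·66 = -102
  A = 256 + 6·(-28) − 5·66 − (-102) = -140
Change in A: -140 − 82 = -222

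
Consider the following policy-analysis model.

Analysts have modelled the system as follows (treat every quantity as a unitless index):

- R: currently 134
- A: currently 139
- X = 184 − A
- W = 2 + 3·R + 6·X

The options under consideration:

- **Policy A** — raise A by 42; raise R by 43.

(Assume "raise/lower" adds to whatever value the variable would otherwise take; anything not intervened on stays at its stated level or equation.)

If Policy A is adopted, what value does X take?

3

Policy A (A + 42, R + 43):
  A = 139 + 42 = 181
  X = 184 − 181 = 3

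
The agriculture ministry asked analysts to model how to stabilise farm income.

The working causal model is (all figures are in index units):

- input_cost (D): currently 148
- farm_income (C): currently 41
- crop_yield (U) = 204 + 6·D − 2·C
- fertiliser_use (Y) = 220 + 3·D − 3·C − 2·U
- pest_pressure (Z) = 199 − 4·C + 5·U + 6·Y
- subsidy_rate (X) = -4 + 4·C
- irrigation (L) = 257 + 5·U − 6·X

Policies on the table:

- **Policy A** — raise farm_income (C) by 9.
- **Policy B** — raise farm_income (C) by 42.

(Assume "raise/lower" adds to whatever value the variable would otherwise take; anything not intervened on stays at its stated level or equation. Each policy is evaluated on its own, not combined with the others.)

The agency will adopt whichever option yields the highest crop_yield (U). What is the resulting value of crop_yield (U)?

Policy A (C + 9):
  D = 148
  C = 41 + 9 = 50
  U = 204 + 6·148 − 2·50 = 992
Policy B (C + 42):
  D = 148
  C = 41 + 42 = 83
  U = 204 + 6·148 − 2·83 = 926
Comparing — Policy A: U=992, Policy B: U=926. Highest is 992 (Policy A).

992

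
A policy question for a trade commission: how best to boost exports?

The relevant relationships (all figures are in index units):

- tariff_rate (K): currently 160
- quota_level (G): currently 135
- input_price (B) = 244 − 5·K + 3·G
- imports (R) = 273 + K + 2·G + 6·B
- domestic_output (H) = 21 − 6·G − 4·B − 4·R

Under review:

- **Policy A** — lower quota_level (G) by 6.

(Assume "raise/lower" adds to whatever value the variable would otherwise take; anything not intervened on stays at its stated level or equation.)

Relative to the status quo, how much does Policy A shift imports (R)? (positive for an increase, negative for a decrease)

-120

Baseline:
  K = 160
  G = 135
  B = 244 − 5·160 + 3·135 = -151
  R = 273 + 160 + 2·135 + 6·(-151) = -203
Policy A (G − 6):
  K = 160
  G = 135 − 6 = 129
  B = 244 − 5·160 + 3·129 = -169
  R = 273 + 160 + 2·129 + 6·(-169) = -323
Change in R: -323 − (-203) = -120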